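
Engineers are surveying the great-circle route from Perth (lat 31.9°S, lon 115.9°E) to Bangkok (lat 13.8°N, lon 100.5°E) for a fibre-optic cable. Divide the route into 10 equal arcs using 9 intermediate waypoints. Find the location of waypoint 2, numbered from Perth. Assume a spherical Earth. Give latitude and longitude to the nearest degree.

≈ lat 23°S, lon 112°E

Convert each endpoint to a unit vector on the sphere (x = cos φ cos λ, y = cos φ sin λ, z = sin φ).
The central angle between the endpoints is δ = arccos(p₁·p₂) ≈ 0.838 rad (48.0°).
Interpolate at f = 2/10 with slerp weights a = sin((1−f)δ)/sin δ ≈ 0.836, b = sin(fδ)/sin δ ≈ 0.224.
p = a·p₁ + b·p₂ ≈ (-0.350, 0.853, -0.388); φ = arcsin(p_z) ≈ -22.84°, λ = atan2(p_y, p_x) ≈ 112.30°.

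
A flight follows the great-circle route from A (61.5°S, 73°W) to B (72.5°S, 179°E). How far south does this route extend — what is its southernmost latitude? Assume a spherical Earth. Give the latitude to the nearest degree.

≈ 77°S

The great circle lies in the plane with unit normal n̂ = (p₁ × p₂)/|p₁ × p₂|.
Here n̂_z ≈ -0.224; the vertex latitude is φ_max = arccos|n̂_z| ≈ 77.0°.
Check via Clairaut: cos φ_max = |cos φ₁| · sin C = cos(61.5°)·sin(152.0°) ≈ 0.224, again giving ≈ 77.0°.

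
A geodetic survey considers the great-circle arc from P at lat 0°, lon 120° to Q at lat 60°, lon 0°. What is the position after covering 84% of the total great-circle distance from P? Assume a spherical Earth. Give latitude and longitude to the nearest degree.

The haversine formula gives a central angle δ ≈ 1.823 rad (104.5°) between the endpoints.
Interpolate at f = 0.84 with slerp weights a = sin((1−f)δ)/sin δ ≈ 0.297, b = sin(fδ)/sin δ ≈ 1.032.
p = a·p₁ + b·p₂ ≈ (0.367, 0.257, 0.894); φ = arcsin(p_z) ≈ 63.35°, λ = atan2(p_y, p_x) ≈ 35.00°.

≈ lat 63°, lon 35°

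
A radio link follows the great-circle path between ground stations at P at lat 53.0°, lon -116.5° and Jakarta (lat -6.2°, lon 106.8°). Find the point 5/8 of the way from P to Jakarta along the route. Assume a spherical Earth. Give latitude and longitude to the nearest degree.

≈ lat 33°, lon 131°

Convert each endpoint to a unit vector on the sphere (x = cos φ cos λ, y = cos φ sin λ, z = sin φ).
The central angle between the endpoints is δ = arccos(p₁·p₂) ≈ 2.120 rad (121.4°).
Interpolate at f = 5/8 with slerp weights a = sin((1−f)δ)/sin δ ≈ 0.837, b = sin(fδ)/sin δ ≈ 1.137.
p = a·p₁ + b·p₂ ≈ (-0.551, 0.631, 0.545); φ = arcsin(p_z) ≈ 33.05°, λ = atan2(p_y, p_x) ≈ 131.13°.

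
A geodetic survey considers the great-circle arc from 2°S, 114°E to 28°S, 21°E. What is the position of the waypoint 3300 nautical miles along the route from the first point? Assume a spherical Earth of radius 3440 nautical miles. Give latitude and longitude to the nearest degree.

Convert each endpoint to a unit vector on the sphere (x = cos φ cos λ, y = cos φ sin λ, z = sin φ).
The central angle between the endpoints is δ = arccos(p₁·p₂) ≈ 1.601 rad (91.7°). The total great-circle distance is δ·R ≈ 1.601 × 3440 ≈ 5506 nmi, so the target fraction is f = 3300/5506 ≈ 0.599.
Interpolate at f ≈ 0.599 with slerp weights a = sin((1−f)δ)/sin δ ≈ 0.599, b = sin(fδ)/sin δ ≈ 0.819.
p = a·p₁ + b·p₂ ≈ (0.432, 0.806, -0.405); φ = arcsin(p_z) ≈ -23.92°, λ = atan2(p_y, p_x) ≈ 61.80°.

≈ 24°S, 62°E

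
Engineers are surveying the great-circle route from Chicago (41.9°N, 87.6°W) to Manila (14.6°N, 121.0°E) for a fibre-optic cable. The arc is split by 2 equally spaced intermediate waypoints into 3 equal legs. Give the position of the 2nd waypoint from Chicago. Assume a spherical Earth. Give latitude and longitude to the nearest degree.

Write both endpoints as unit vectors p₁, p₂ with components (cos φ cos λ, cos φ sin λ, sin φ).
The central angle between the endpoints is δ = arccos(p₁·p₂) ≈ 2.053 rad (117.6°).
Interpolate at f = 2/3 with slerp weights a = sin((1−f)δ)/sin δ ≈ 0.714, b = sin(fδ)/sin δ ≈ 1.106.
p = a·p₁ + b·p₂ ≈ (-0.529, 0.387, 0.755); φ = arcsin(p_z) ≈ 49.06°, λ = atan2(p_y, p_x) ≈ 143.84°.

≈ 49°N, 144°E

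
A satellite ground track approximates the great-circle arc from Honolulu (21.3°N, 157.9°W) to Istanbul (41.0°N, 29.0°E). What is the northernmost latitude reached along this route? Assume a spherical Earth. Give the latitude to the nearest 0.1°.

≈ 84.5°N

The great circle lies in the plane with unit normal n̂ = (p₁ × p₂)/|p₁ × p₂|.
Here n̂_z ≈ -0.095; the vertex latitude is φ_max = arccos|n̂_z| ≈ 84.5°.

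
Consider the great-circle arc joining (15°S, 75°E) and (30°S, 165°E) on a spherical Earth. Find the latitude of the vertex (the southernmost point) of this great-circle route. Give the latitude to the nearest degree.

≈ 32°S

The great circle lies in the plane with unit normal n̂ = (p₁ × p₂)/|p₁ × p₂|.
Here n̂_z ≈ +0.844; the vertex latitude is φ_max = arccos|n̂_z| ≈ 32.5°.
Check via Clairaut: cos φ_max = |cos φ₁| · sin C = cos(15.0°)·sin(119.1°) ≈ 0.844, again giving ≈ 32.5°.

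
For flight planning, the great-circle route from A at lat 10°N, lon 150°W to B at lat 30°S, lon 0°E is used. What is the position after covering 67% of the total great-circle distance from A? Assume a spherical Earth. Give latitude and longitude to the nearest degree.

Convert each endpoint to a unit vector on the sphere (x = cos φ cos λ, y = cos φ sin λ, z = sin φ).
The central angle between the endpoints is δ = arccos(p₁·p₂) ≈ 2.542 rad (145.6°).
Interpolate at f = 0.67 with slerp weights a = sin((1−f)δ)/sin δ ≈ 1.318, b = sin(fδ)/sin δ ≈ 1.756.
p = a·p₁ + b·p₂ ≈ (0.397, -0.649, -0.649); φ = arcsin(p_z) ≈ -40.48°, λ = atan2(p_y, p_x) ≈ -58.54°.

≈ lat 40°S, lon 59°W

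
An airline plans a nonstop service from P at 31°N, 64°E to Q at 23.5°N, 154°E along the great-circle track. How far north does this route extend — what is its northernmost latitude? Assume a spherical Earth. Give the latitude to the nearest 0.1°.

≈ 36.6°N

The great circle lies in the plane with unit normal n̂ = (p₁ × p₂)/|p₁ × p₂|.
Here n̂_z ≈ +0.803; the vertex latitude is φ_max = arccos|n̂_z| ≈ 36.6°.
Check via Clairaut: cos φ_max = |cos φ₁| · sin C = cos(31.0°)·sin(69.6°) ≈ 0.803, again giving ≈ 36.6°.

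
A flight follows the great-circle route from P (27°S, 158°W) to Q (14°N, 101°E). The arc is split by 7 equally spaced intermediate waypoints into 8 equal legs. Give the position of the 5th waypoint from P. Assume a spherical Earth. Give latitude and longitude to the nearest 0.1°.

≈ (4.1°S, 136.7°E)

Write both endpoints as unit vectors p₁, p₂ with components (cos φ cos λ, cos φ sin λ, sin φ).
The central angle between the endpoints is δ = arccos(p₁·p₂) ≈ 1.849 rad (105.9°).
Interpolate at f = 5/8 with slerp weights a = sin((1−f)δ)/sin δ ≈ 0.665, b = sin(fδ)/sin δ ≈ 0.952.
p = a·p₁ + b·p₂ ≈ (-0.725, 0.685, -0.072); φ = arcsin(p_z) ≈ -4.10°, λ = atan2(p_y, p_x) ≈ 136.66°.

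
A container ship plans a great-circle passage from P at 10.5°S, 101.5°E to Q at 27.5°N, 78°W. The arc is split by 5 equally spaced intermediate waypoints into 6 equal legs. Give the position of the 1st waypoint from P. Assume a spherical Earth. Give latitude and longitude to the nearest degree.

The haversine formula gives a central angle δ ≈ 2.845 rad (163.0°) between the endpoints.
Interpolate at f = 1/6 with slerp weights a = sin((1−f)δ)/sin δ ≈ 2.382, b = sin(fδ)/sin δ ≈ 1.561.
p = a·p₁ + b·p₂ ≈ (-0.179, 0.941, 0.287); φ = arcsin(p_z) ≈ 16.66°, λ = atan2(p_y, p_x) ≈ 100.78°.

≈ 17°N, 101°E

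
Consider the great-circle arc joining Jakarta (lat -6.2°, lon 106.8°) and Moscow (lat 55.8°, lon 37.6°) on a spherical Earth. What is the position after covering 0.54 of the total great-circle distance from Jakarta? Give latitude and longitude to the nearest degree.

Convert each endpoint to a unit vector on the sphere (x = cos φ cos λ, y = cos φ sin λ, z = sin φ).
The central angle between the endpoints is δ = arccos(p₁·p₂) ≈ 1.461 rad (83.7°).
Interpolate at f = 0.54 with slerp weights a = sin((1−f)δ)/sin δ ≈ 0.627, b = sin(fδ)/sin δ ≈ 0.714.
p = a·p₁ + b·p₂ ≈ (0.138, 0.841, 0.523); φ = arcsin(p_z) ≈ 31.53°, λ = atan2(p_y, p_x) ≈ 80.69°.

≈ lat 32°, lon 81°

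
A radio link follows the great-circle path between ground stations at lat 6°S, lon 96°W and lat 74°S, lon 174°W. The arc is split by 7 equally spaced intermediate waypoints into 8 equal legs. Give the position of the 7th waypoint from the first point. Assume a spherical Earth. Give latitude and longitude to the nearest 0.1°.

Write both endpoints as unit vectors p₁, p₂ with components (cos φ cos λ, cos φ sin λ, sin φ).
The central angle between the endpoints is δ = arccos(p₁·p₂) ≈ 1.413 rad (80.9°).
Interpolate at f = 7/8 with slerp weights a = sin((1−f)δ)/sin δ ≈ 0.178, b = sin(fδ)/sin δ ≈ 0.956.
p = a·p₁ + b·p₂ ≈ (-0.281, -0.203, -0.938); φ = arcsin(p_z) ≈ -69.72°, λ = atan2(p_y, p_x) ≈ -144.06°.

≈ lat 69.7°S, lon 144.1°W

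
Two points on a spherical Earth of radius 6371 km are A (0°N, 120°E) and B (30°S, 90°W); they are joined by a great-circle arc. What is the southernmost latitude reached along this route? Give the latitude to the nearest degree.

The great circle lies in the plane with unit normal n̂ = (p₁ × p₂)/|p₁ × p₂|.
Here n̂_z ≈ +0.655; the vertex latitude is φ_max = arccos|n̂_z| ≈ 49.1°.
Check via Clairaut: cos φ_max = |cos φ₁| · sin C = cos(0.0°)·sin(139.1°) ≈ 0.655, again giving ≈ 49.1°.

≈ 49°S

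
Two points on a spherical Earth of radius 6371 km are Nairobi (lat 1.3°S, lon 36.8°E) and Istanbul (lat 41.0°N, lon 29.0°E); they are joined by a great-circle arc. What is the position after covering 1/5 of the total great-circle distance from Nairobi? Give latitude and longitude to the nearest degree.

Convert each endpoint to a unit vector on the sphere (x = cos φ cos λ, y = cos φ sin λ, z = sin φ).
The central angle between the endpoints is δ = arccos(p₁·p₂) ≈ 0.749 rad (42.9°).
Interpolate at f = 1/5 with slerp weights a = sin((1−f)δ)/sin δ ≈ 0.828, b = sin(fδ)/sin δ ≈ 0.219.
p = a·p₁ + b·p₂ ≈ (0.808, 0.576, 0.125); φ = arcsin(p_z) ≈ 7.18°, λ = atan2(p_y, p_x) ≈ 35.50°.

≈ lat 7°N, lon 36°E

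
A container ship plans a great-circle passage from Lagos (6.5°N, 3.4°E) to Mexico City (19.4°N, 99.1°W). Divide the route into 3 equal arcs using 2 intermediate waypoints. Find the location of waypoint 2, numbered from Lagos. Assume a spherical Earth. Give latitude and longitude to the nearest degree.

The haversine formula gives a central angle δ ≈ 1.737 rad (99.5°) between the endpoints.
Interpolate at f = 2/3 with slerp weights a = sin((1−f)δ)/sin δ ≈ 0.555, b = sin(fδ)/sin δ ≈ 0.929.
p = a·p₁ + b·p₂ ≈ (0.412, -0.832, 0.371); φ = arcsin(p_z) ≈ 21.79°, λ = atan2(p_y, p_x) ≈ -63.68°.

≈ 22°N, 64°W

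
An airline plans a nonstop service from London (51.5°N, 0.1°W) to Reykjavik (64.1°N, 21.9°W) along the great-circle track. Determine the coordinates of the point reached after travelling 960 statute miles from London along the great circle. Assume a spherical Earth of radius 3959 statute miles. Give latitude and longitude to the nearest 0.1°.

≈ 62.1°N, 16.7°W

The haversine formula gives a central angle δ ≈ 0.296 rad (17.0°) between the endpoints. The total great-circle distance is δ·R ≈ 0.296 × 3959 ≈ 1172 mi, so the target fraction is f = 960/1172 ≈ 0.819.
Interpolate at f ≈ 0.819 with slerp weights a = sin((1−f)δ)/sin δ ≈ 0.184, b = sin(fδ)/sin δ ≈ 0.823.
p = a·p₁ + b·p₂ ≈ (0.448, -0.134, 0.884); φ = arcsin(p_z) ≈ 62.12°, λ = atan2(p_y, p_x) ≈ -16.69°.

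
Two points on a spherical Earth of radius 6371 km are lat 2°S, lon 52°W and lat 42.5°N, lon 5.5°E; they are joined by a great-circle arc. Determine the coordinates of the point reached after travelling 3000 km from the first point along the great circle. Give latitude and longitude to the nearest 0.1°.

Write both endpoints as unit vectors p₁, p₂ with components (cos φ cos λ, cos φ sin λ, sin φ).
The central angle between the endpoints is δ = arccos(p₁·p₂) ≈ 1.189 rad (68.1°). The total great-circle distance is δ·R ≈ 1.189 × 6371 ≈ 7577 km, so the target fraction is f = 3000/7577 ≈ 0.396.
Interpolate at f ≈ 0.396 with slerp weights a = sin((1−f)δ)/sin δ ≈ 0.709, b = sin(fδ)/sin δ ≈ 0.489.
p = a·p₁ + b·p₂ ≈ (0.795, -0.524, 0.305); φ = arcsin(p_z) ≈ 17.79°, λ = atan2(p_y, p_x) ≈ -33.38°.

≈ lat 17.8°N, lon 33.4°W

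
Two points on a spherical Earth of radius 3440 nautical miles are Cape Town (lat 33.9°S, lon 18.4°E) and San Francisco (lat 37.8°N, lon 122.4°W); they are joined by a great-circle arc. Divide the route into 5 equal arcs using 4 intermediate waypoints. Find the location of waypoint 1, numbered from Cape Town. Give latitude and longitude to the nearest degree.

≈ lat 21°S, lon 12°W

The haversine formula gives a central angle δ ≈ 2.587 rad (148.2°) between the endpoints.
Interpolate at f = 1/5 with slerp weights a = sin((1−f)δ)/sin δ ≈ 1.667, b = sin(fδ)/sin δ ≈ 0.939.
p = a·p₁ + b·p₂ ≈ (0.916, -0.190, -0.354); φ = arcsin(p_z) ≈ -20.76°, λ = atan2(p_y, p_x) ≈ -11.70°.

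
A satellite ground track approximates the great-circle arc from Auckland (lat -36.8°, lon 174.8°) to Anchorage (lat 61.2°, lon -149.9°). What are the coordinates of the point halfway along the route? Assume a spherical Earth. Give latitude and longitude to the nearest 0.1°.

≈ lat 12.7°, lon -172.1°

From cos δ = sin φ₁ sin φ₂ + cos φ₁ cos φ₂ cos Δλ, the central angle is δ ≈ 1.782 rad (102.1°).
Interpolate at f = 1/2 with slerp weights a = sin((1−f)δ)/sin δ ≈ 0.796, b = sin(fδ)/sin δ ≈ 0.796.
p = a·p₁ + b·p₂ ≈ (-0.966, -0.134, 0.221); φ = arcsin(p_z) ≈ 12.74°, λ = atan2(p_y, p_x) ≈ -172.07°.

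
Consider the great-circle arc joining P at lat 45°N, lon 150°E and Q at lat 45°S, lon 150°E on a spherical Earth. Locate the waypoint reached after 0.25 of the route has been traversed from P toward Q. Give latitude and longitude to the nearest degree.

≈ lat 22°N, lon 150°E

Convert each endpoint to a unit vector on the sphere (x = cos φ cos λ, y = cos φ sin λ, z = sin φ).
The central angle between the endpoints is δ = arccos(p₁·p₂) ≈ 1.571 rad (90.0°).
Interpolate at f = 0.25 with slerp weights a = sin((1−f)δ)/sin δ ≈ 0.924, b = sin(fδ)/sin δ ≈ 0.383.
p = a·p₁ + b·p₂ ≈ (-0.800, 0.462, 0.383); φ = arcsin(p_z) ≈ 22.50°, λ = atan2(p_y, p_x) ≈ 150.00°.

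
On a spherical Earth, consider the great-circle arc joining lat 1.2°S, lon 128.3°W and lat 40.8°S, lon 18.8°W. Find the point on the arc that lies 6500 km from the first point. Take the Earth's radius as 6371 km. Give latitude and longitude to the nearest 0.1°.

≈ lat 36.1°S, lon 77.5°W

Convert each endpoint to a unit vector on the sphere (x = cos φ cos λ, y = cos φ sin λ, z = sin φ).
The central angle between the endpoints is δ = arccos(p₁·p₂) ≈ 1.812 rad (103.8°). The total great-circle distance is δ·R ≈ 1.812 × 6371 ≈ 11545 km, so the target fraction is f = 6500/11545 ≈ 0.563.
Interpolate at f ≈ 0.563 with slerp weights a = sin((1−f)δ)/sin δ ≈ 0.733, b = sin(fδ)/sin δ ≈ 0.878.
p = a·p₁ + b·p₂ ≈ (0.175, -0.789, -0.589); φ = arcsin(p_z) ≈ -36.07°, λ = atan2(p_y, p_x) ≈ -77.51°.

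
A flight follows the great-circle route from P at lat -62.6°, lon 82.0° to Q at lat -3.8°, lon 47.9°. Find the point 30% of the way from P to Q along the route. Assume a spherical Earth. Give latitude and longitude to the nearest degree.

≈ lat -46°, lon 65°

Write both endpoints as unit vectors p₁, p₂ with components (cos φ cos λ, cos φ sin λ, sin φ).
The central angle between the endpoints is δ = arccos(p₁·p₂) ≈ 1.116 rad (64.0°).
Interpolate at f = 0.30 with slerp weights a = sin((1−f)δ)/sin δ ≈ 0.784, b = sin(fδ)/sin δ ≈ 0.366.
p = a·p₁ + b·p₂ ≈ (0.295, 0.628, -0.720); φ = arcsin(p_z) ≈ -46.07°, λ = atan2(p_y, p_x) ≈ 64.85°.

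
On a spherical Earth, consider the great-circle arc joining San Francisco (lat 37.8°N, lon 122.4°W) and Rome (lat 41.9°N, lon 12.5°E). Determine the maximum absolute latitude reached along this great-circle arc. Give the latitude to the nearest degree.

≈ 65°N

The great circle lies in the plane with unit normal n̂ = (p₁ × p₂)/|p₁ × p₂|.
Here n̂_z ≈ +0.417; the vertex latitude is φ_max = arccos|n̂_z| ≈ 65.4°.
Check via Clairaut: cos φ_max = |cos φ₁| · sin C = cos(37.8°)·sin(31.8°) ≈ 0.417, again giving ≈ 65.4°.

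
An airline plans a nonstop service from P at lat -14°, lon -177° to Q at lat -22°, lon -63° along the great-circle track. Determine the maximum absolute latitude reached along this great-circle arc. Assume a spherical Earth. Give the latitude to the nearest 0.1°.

The great circle lies in the plane with unit normal n̂ = (p₁ × p₂)/|p₁ × p₂|.
Here n̂_z ≈ +0.855; the vertex latitude is φ_max = arccos|n̂_z| ≈ 31.3°.
Check via Clairaut: cos φ_max = |cos φ₁| · sin C = cos(14.0°)·sin(118.2°) ≈ 0.855, again giving ≈ 31.3°.

≈ -31.3°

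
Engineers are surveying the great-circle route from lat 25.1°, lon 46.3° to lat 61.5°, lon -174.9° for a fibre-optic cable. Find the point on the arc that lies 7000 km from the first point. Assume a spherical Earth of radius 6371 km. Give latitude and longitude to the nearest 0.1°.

≈ lat 73.4°, lon 125.6°

Convert each endpoint to a unit vector on the sphere (x = cos φ cos λ, y = cos φ sin λ, z = sin φ).
The central angle between the endpoints is δ = arccos(p₁·p₂) ≈ 1.523 rad (87.3°). The total great-circle distance is δ·R ≈ 1.523 × 6371 ≈ 9704 km, so the target fraction is f = 7000/9704 ≈ 0.721.
Interpolate at f ≈ 0.721 with slerp weights a = sin((1−f)δ)/sin δ ≈ 0.412, b = sin(fδ)/sin δ ≈ 0.892.
p = a·p₁ + b·p₂ ≈ (-0.166, 0.232, 0.958); φ = arcsin(p_z) ≈ 73.43°, λ = atan2(p_y, p_x) ≈ 125.56°.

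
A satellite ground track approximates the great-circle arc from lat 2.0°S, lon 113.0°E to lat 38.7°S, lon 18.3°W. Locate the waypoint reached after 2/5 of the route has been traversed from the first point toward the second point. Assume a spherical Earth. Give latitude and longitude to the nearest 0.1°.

≈ lat 34.8°S, lon 75.6°E

Convert each endpoint to a unit vector on the sphere (x = cos φ cos λ, y = cos φ sin λ, z = sin φ).
The central angle between the endpoints is δ = arccos(p₁·p₂) ≈ 2.086 rad (119.5°).
Interpolate at f = 2/5 with slerp weights a = sin((1−f)δ)/sin δ ≈ 1.091, b = sin(fδ)/sin δ ≈ 0.852.
p = a·p₁ + b·p₂ ≈ (0.205, 0.795, -0.571); φ = arcsin(p_z) ≈ -34.79°, λ = atan2(p_y, p_x) ≈ 75.56°.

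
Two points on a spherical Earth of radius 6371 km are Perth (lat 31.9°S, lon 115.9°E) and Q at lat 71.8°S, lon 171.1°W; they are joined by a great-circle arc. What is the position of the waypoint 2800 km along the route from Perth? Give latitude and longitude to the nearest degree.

Convert each endpoint to a unit vector on the sphere (x = cos φ cos λ, y = cos φ sin λ, z = sin φ).
The central angle between the endpoints is δ = arccos(p₁·p₂) ≈ 0.953 rad (54.6°). The total great-circle distance is δ·R ≈ 0.953 × 6371 ≈ 6069 km, so the target fraction is f = 2800/6069 ≈ 0.461.
Interpolate at f ≈ 0.461 with slerp weights a = sin((1−f)δ)/sin δ ≈ 0.602, b = sin(fδ)/sin δ ≈ 0.522.
p = a·p₁ + b·p₂ ≈ (-0.384, 0.435, -0.814); φ = arcsin(p_z) ≈ -54.52°, λ = atan2(p_y, p_x) ≈ 131.48°.

≈ lat 55°S, lon 131°E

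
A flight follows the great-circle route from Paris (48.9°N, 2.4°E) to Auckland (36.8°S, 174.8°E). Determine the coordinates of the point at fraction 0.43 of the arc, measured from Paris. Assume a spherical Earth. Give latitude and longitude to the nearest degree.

Convert each endpoint to a unit vector on the sphere (x = cos φ cos λ, y = cos φ sin λ, z = sin φ).
The central angle between the endpoints is δ = arccos(p₁·p₂) ≈ 2.909 rad (166.7°).
Interpolate at f = 0.43 with slerp weights a = sin((1−f)δ)/sin δ ≈ 4.329, b = sin(fδ)/sin δ ≈ 4.125.
p = a·p₁ + b·p₂ ≈ (-0.446, 0.419, 0.791); φ = arcsin(p_z) ≈ 52.27°, λ = atan2(p_y, p_x) ≈ 136.85°.

≈ 52°N, 137°E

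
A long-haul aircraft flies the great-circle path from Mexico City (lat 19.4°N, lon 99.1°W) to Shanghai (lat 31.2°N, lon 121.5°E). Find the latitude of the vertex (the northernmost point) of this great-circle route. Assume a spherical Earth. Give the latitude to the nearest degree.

≈ 54°N

The great circle lies in the plane with unit normal n̂ = (p₁ × p₂)/|p₁ × p₂|.
Here n̂_z ≈ -0.585; the vertex latitude is φ_max = arccos|n̂_z| ≈ 54.2°.
Check via Clairaut: cos φ_max = |cos φ₁| · sin C = cos(19.4°)·sin(38.3°) ≈ 0.585, again giving ≈ 54.2°.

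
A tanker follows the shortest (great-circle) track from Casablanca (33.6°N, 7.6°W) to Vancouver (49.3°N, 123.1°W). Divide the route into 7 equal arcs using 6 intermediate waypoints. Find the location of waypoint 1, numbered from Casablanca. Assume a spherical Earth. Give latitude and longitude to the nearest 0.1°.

≈ (42.3°N, 16.8°W)

Write both endpoints as unit vectors p₁, p₂ with components (cos φ cos λ, cos φ sin λ, sin φ).
The central angle between the endpoints is δ = arccos(p₁·p₂) ≈ 1.384 rad (79.3°).
Interpolate at f = 1/7 with slerp weights a = sin((1−f)δ)/sin δ ≈ 0.943, b = sin(fδ)/sin δ ≈ 0.200.
p = a·p₁ + b·p₂ ≈ (0.708, -0.213, 0.674); φ = arcsin(p_z) ≈ 42.35°, λ = atan2(p_y, p_x) ≈ -16.76°.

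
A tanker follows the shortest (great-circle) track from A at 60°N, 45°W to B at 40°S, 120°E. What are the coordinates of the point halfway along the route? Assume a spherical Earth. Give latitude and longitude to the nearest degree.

Convert each endpoint to a unit vector on the sphere (x = cos φ cos λ, y = cos φ sin λ, z = sin φ).
The central angle between the endpoints is δ = arccos(p₁·p₂) ≈ 2.756 rad (157.9°).
Interpolate at f = 1/2 with slerp weights a = sin((1−f)δ)/sin δ ≈ 2.611, b = sin(fδ)/sin δ ≈ 2.611.
p = a·p₁ + b·p₂ ≈ (-0.077, 0.809, 0.583); φ = arcsin(p_z) ≈ 35.65°, λ = atan2(p_y, p_x) ≈ 95.43°.

≈ 36°N, 95°E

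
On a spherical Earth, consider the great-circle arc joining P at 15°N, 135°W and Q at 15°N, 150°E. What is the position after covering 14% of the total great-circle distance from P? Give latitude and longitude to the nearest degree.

From cos δ = sin φ₁ sin φ₂ + cos φ₁ cos φ₂ cos Δλ, the central angle is δ ≈ 1.257 rad (72.0°).
Interpolate at f = 0.14 with slerp weights a = sin((1−f)δ)/sin δ ≈ 0.928, b = sin(fδ)/sin δ ≈ 0.184.
p = a·p₁ + b·p₂ ≈ (-0.788, -0.545, 0.288); φ = arcsin(p_z) ≈ 16.72°, λ = atan2(p_y, p_x) ≈ -145.33°.

≈ 17°N, 145°W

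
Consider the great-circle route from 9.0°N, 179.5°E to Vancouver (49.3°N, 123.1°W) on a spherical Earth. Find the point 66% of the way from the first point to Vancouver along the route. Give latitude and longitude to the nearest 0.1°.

≈ 38.8°N, 148.9°W

Write both endpoints as unit vectors p₁, p₂ with components (cos φ cos λ, cos φ sin λ, sin φ).
The central angle between the endpoints is δ = arccos(p₁·p₂) ≈ 1.086 rad (62.3°).
Interpolate at f = 0.66 with slerp weights a = sin((1−f)δ)/sin δ ≈ 0.408, b = sin(fδ)/sin δ ≈ 0.743.
p = a·p₁ + b·p₂ ≈ (-0.667, -0.402, 0.627); φ = arcsin(p_z) ≈ 38.81°, λ = atan2(p_y, p_x) ≈ -148.93°.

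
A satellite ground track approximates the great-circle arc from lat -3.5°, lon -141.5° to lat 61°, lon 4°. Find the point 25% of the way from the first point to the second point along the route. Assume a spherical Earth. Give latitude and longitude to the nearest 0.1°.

Write both endpoints as unit vectors p₁, p₂ with components (cos φ cos λ, cos φ sin λ, sin φ).
The central angle between the endpoints is δ = arccos(p₁·p₂) ≈ 2.040 rad (116.9°).
Interpolate at f = 0.25 with slerp weights a = sin((1−f)δ)/sin δ ≈ 1.120, b = sin(fδ)/sin δ ≈ 0.547.
p = a·p₁ + b·p₂ ≈ (-0.610, -0.678, 0.410); φ = arcsin(p_z) ≈ 24.23°, λ = atan2(p_y, p_x) ≈ -132.01°.

≈ lat 24.2°, lon -132.0°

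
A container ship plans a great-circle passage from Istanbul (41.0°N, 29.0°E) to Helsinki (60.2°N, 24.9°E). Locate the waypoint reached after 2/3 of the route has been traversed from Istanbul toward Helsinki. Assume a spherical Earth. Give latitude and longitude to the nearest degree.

Convert each endpoint to a unit vector on the sphere (x = cos φ cos λ, y = cos φ sin λ, z = sin φ).
The central angle between the endpoints is δ = arccos(p₁·p₂) ≈ 0.338 rad (19.4°).
Interpolate at f = 2/3 with slerp weights a = sin((1−f)δ)/sin δ ≈ 0.339, b = sin(fδ)/sin δ ≈ 0.674.
p = a·p₁ + b·p₂ ≈ (0.528, 0.265, 0.807); φ = arcsin(p_z) ≈ 53.82°, λ = atan2(p_y, p_x) ≈ 26.68°.

≈ 54°N, 27°E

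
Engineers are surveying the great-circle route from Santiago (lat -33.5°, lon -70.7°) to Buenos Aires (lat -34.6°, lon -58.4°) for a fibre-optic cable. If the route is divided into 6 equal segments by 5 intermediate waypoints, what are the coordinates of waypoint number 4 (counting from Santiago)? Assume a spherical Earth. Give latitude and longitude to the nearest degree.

The haversine formula gives a central angle δ ≈ 0.179 rad (10.2°) between the endpoints.
Interpolate at f = 4/6 with slerp weights a = sin((1−f)δ)/sin δ ≈ 0.335, b = sin(fδ)/sin δ ≈ 0.669.
p = a·p₁ + b·p₂ ≈ (0.381, -0.732, -0.565); φ = arcsin(p_z) ≈ -34.37°, λ = atan2(p_y, p_x) ≈ -62.53°.

≈ lat -34°, lon -63°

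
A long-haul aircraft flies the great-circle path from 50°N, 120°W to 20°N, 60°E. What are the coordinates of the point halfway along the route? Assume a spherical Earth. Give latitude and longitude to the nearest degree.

≈ 75°N, 60°E

Convert each endpoint to a unit vector on the sphere (x = cos φ cos λ, y = cos φ sin λ, z = sin φ).
The central angle between the endpoints is δ = arccos(p₁·p₂) ≈ 1.920 rad (110.0°).
Interpolate at f = 1/2 with slerp weights a = sin((1−f)δ)/sin δ ≈ 0.872, b = sin(fδ)/sin δ ≈ 0.872.
p = a·p₁ + b·p₂ ≈ (0.129, 0.224, 0.966); φ = arcsin(p_z) ≈ 75.00°, λ = atan2(p_y, p_x) ≈ 60.00°.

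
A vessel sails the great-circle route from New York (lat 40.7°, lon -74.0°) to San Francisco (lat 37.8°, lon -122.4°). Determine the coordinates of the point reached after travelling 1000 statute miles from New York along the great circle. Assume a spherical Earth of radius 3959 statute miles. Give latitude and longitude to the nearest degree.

≈ lat 42°, lon -93°

Convert each endpoint to a unit vector on the sphere (x = cos φ cos λ, y = cos φ sin λ, z = sin φ).
The central angle between the endpoints is δ = arccos(p₁·p₂) ≈ 0.648 rad (37.1°). The total great-circle distance is δ·R ≈ 0.648 × 3959 ≈ 2565 mi, so the target fraction is f = 1000/2565 ≈ 0.390.
Interpolate at f ≈ 0.390 with slerp weights a = sin((1−f)δ)/sin δ ≈ 0.638, b = sin(fδ)/sin δ ≈ 0.414.
p = a·p₁ + b·p₂ ≈ (-0.042, -0.741, 0.670); φ = arcsin(p_z) ≈ 42.06°, λ = atan2(p_y, p_x) ≈ -93.24°.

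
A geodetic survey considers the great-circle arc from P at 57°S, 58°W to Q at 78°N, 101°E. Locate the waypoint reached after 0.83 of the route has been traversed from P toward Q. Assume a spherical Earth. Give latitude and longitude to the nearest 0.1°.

≈ 72.4°N, 28.5°W

The haversine formula gives a central angle δ ≈ 2.755 rad (157.8°) between the endpoints.
Interpolate at f = 0.83 with slerp weights a = sin((1−f)δ)/sin δ ≈ 1.196, b = sin(fδ)/sin δ ≈ 2.000.
p = a·p₁ + b·p₂ ≈ (0.266, -0.144, 0.953); φ = arcsin(p_z) ≈ 72.39°, λ = atan2(p_y, p_x) ≈ -28.48°.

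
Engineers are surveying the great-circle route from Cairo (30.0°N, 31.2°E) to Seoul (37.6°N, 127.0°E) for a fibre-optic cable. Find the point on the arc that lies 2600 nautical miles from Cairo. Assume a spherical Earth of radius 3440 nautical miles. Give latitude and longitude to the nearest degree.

≈ 45°N, 84°E

From cos δ = sin φ₁ sin φ₂ + cos φ₁ cos φ₂ cos Δλ, the central angle is δ ≈ 1.333 rad (76.4°). The total great-circle distance is δ·R ≈ 1.333 × 3440 ≈ 4585 nmi, so the target fraction is f = 2600/4585 ≈ 0.567.
Interpolate at f ≈ 0.567 with slerp weights a = sin((1−f)δ)/sin δ ≈ 0.561, b = sin(fδ)/sin δ ≈ 0.706.
p = a·p₁ + b·p₂ ≈ (0.079, 0.698, 0.711); φ = arcsin(p_z) ≈ 45.34°, λ = atan2(p_y, p_x) ≈ 83.52°.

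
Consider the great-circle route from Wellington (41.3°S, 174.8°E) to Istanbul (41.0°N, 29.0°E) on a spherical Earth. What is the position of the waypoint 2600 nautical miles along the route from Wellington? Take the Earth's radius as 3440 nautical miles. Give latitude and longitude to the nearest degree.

The haversine formula gives a central angle δ ≈ 2.695 rad (154.4°) between the endpoints. The total great-circle distance is δ·R ≈ 2.695 × 3440 ≈ 9271 nmi, so the target fraction is f = 2600/9271 ≈ 0.280.
Interpolate at f ≈ 0.280 with slerp weights a = sin((1−f)δ)/sin δ ≈ 2.160, b = sin(fδ)/sin δ ≈ 1.588.
p = a·p₁ + b·p₂ ≈ (-0.568, 0.728, -0.384); φ = arcsin(p_z) ≈ -22.57°, λ = atan2(p_y, p_x) ≈ 127.95°.

≈ 23°S, 128°E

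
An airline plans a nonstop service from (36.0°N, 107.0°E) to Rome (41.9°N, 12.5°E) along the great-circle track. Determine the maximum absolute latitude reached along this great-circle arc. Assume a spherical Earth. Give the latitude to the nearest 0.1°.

The great circle lies in the plane with unit normal n̂ = (p₁ × p₂)/|p₁ × p₂|.
Here n̂_z ≈ -0.640; the vertex latitude is φ_max = arccos|n̂_z| ≈ 50.2°.
Check via Clairaut: cos φ_max = |cos φ₁| · sin C = cos(36.0°)·sin(52.2°) ≈ 0.640, again giving ≈ 50.2°.

≈ 50.2°N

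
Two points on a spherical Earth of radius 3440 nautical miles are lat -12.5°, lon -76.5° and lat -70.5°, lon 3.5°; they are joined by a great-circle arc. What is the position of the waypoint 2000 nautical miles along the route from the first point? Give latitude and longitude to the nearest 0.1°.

From cos δ = sin φ₁ sin φ₂ + cos φ₁ cos φ₂ cos Δλ, the central angle is δ ≈ 1.307 rad (74.9°). The total great-circle distance is δ·R ≈ 1.307 × 3440 ≈ 4497 nmi, so the target fraction is f = 2000/4497 ≈ 0.445.
Interpolate at f ≈ 0.445 with slerp weights a = sin((1−f)δ)/sin δ ≈ 0.687, b = sin(fδ)/sin δ ≈ 0.569.
p = a·p₁ + b·p₂ ≈ (0.346, -0.641, -0.685); φ = arcsin(p_z) ≈ -43.24°, λ = atan2(p_y, p_x) ≈ -61.63°.

≈ lat -43.2°, lon -61.6°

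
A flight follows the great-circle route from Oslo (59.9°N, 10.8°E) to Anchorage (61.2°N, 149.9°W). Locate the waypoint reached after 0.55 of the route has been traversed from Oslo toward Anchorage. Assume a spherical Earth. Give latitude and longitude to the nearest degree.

Convert each endpoint to a unit vector on the sphere (x = cos φ cos λ, y = cos φ sin λ, z = sin φ).
The central angle between the endpoints is δ = arccos(p₁·p₂) ≈ 1.012 rad (58.0°).
Interpolate at f = 0.55 with slerp weights a = sin((1−f)δ)/sin δ ≈ 0.519, b = sin(fδ)/sin δ ≈ 0.623.
p = a·p₁ + b·p₂ ≈ (-0.004, -0.102, 0.995); φ = arcsin(p_z) ≈ 84.15°, λ = atan2(p_y, p_x) ≈ -92.34°.

≈ 84°N, 92°W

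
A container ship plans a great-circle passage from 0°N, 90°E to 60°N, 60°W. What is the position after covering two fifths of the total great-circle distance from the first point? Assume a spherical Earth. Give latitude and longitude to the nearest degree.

≈ 44°N, 74°E

The haversine formula gives a central angle δ ≈ 2.019 rad (115.7°) between the endpoints.
Interpolate at f = 2/5 with slerp weights a = sin((1−f)δ)/sin δ ≈ 1.038, b = sin(fδ)/sin δ ≈ 0.802.
p = a·p₁ + b·p₂ ≈ (0.200, 0.691, 0.694); φ = arcsin(p_z) ≈ 43.96°, λ = atan2(p_y, p_x) ≈ 73.84°.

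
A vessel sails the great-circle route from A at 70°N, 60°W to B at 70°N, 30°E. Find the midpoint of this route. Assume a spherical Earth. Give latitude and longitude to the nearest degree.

≈ 76°N, 15°W

Write both endpoints as unit vectors p₁, p₂ with components (cos φ cos λ, cos φ sin λ, sin φ).
The central angle between the endpoints is δ = arccos(p₁·p₂) ≈ 0.489 rad (28.0°).
Interpolate at f = 1/2 with slerp weights a = sin((1−f)δ)/sin δ ≈ 0.515, b = sin(fδ)/sin δ ≈ 0.515.
p = a·p₁ + b·p₂ ≈ (0.241, -0.065, 0.968); φ = arcsin(p_z) ≈ 75.57°, λ = atan2(p_y, p_x) ≈ -15.00°.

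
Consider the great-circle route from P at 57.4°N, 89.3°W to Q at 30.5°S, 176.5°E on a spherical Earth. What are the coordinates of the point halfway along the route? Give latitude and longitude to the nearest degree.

≈ 19°N, 150°W

Convert each endpoint to a unit vector on the sphere (x = cos φ cos λ, y = cos φ sin λ, z = sin φ).
The central angle between the endpoints is δ = arccos(p₁·p₂) ≈ 2.051 rad (117.5°).
Interpolate at f = 1/2 with slerp weights a = sin((1−f)δ)/sin δ ≈ 0.964, b = sin(fδ)/sin δ ≈ 0.964.
p = a·p₁ + b·p₂ ≈ (-0.822, -0.468, 0.323); φ = arcsin(p_z) ≈ 18.83°, λ = atan2(p_y, p_x) ≈ -150.33°.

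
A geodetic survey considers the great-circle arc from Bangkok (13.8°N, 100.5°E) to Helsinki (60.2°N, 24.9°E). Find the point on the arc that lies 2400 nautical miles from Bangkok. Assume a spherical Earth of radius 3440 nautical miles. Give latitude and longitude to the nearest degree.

The haversine formula gives a central angle δ ≈ 1.238 rad (70.9°) between the endpoints. The total great-circle distance is δ·R ≈ 1.238 × 3440 ≈ 4258 nmi, so the target fraction is f = 2400/4258 ≈ 0.564.
Interpolate at f ≈ 0.564 with slerp weights a = sin((1−f)δ)/sin δ ≈ 0.544, b = sin(fδ)/sin δ ≈ 0.680.
p = a·p₁ + b·p₂ ≈ (0.210, 0.662, 0.720); φ = arcsin(p_z) ≈ 46.03°, λ = atan2(p_y, p_x) ≈ 72.38°.

≈ (46°N, 72°E)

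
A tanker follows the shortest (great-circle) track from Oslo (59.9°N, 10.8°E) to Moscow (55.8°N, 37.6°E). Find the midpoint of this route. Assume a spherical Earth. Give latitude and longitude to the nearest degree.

≈ 59°N, 25°E

Write both endpoints as unit vectors p₁, p₂ with components (cos φ cos λ, cos φ sin λ, sin φ).
The central angle between the endpoints is δ = arccos(p₁·p₂) ≈ 0.257 rad (14.7°).
Interpolate at f = 1/2 with slerp weights a = sin((1−f)δ)/sin δ ≈ 0.504, b = sin(fδ)/sin δ ≈ 0.504.
p = a·p₁ + b·p₂ ≈ (0.473, 0.220, 0.853); φ = arcsin(p_z) ≈ 58.56°, λ = atan2(p_y, p_x) ≈ 24.98°.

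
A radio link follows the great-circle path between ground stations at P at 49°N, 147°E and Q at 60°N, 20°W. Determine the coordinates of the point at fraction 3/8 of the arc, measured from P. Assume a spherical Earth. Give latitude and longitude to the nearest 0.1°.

≈ 75.0°N, 135.2°E

Convert each endpoint to a unit vector on the sphere (x = cos φ cos λ, y = cos φ sin λ, z = sin φ).
The central angle between the endpoints is δ = arccos(p₁·p₂) ≈ 1.230 rad (70.5°).
Interpolate at f = 3/8 with slerp weights a = sin((1−f)δ)/sin δ ≈ 0.738, b = sin(fδ)/sin δ ≈ 0.472.
p = a·p₁ + b·p₂ ≈ (-0.184, 0.183, 0.966); φ = arcsin(p_z) ≈ 74.97°, λ = atan2(p_y, p_x) ≈ 135.18°.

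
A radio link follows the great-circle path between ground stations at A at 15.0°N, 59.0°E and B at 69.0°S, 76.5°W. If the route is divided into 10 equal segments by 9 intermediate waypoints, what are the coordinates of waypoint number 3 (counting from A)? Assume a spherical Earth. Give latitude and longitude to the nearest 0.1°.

Write both endpoints as unit vectors p₁, p₂ with components (cos φ cos λ, cos φ sin λ, sin φ).
The central angle between the endpoints is δ = arccos(p₁·p₂) ≈ 2.081 rad (119.2°).
Interpolate at f = 3/10 with slerp weights a = sin((1−f)δ)/sin δ ≈ 1.139, b = sin(fδ)/sin δ ≈ 0.670.
p = a·p₁ + b·p₂ ≈ (0.623, 0.709, -0.331); φ = arcsin(p_z) ≈ -19.32°, λ = atan2(p_y, p_x) ≈ 48.73°.

≈ 19.3°S, 48.7°E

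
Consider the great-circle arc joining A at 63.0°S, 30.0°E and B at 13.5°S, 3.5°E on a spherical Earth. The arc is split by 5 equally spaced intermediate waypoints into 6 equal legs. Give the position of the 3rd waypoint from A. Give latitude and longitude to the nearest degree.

Write both endpoints as unit vectors p₁, p₂ with components (cos φ cos λ, cos φ sin λ, sin φ).
The central angle between the endpoints is δ = arccos(p₁·p₂) ≈ 0.923 rad (52.9°).
Interpolate at f = 3/6 with slerp weights a = sin((1−f)δ)/sin δ ≈ 0.558, b = sin(fδ)/sin δ ≈ 0.558.
p = a·p₁ + b·p₂ ≈ (0.762, 0.160, -0.628); φ = arcsin(p_z) ≈ -38.90°, λ = atan2(p_y, p_x) ≈ 11.86°.

≈ 39°S, 12°E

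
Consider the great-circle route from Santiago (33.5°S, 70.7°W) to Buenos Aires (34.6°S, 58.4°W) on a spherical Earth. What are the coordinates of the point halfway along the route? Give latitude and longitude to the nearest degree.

≈ 34°S, 65°W

Write both endpoints as unit vectors p₁, p₂ with components (cos φ cos λ, cos φ sin λ, sin φ).
The central angle between the endpoints is δ = arccos(p₁·p₂) ≈ 0.179 rad (10.2°).
Interpolate at f = 1/2 with slerp weights a = sin((1−f)δ)/sin δ ≈ 0.502, b = sin(fδ)/sin δ ≈ 0.502.
p = a·p₁ + b·p₂ ≈ (0.355, -0.747, -0.562); φ = arcsin(p_z) ≈ -34.20°, λ = atan2(p_y, p_x) ≈ -64.59°.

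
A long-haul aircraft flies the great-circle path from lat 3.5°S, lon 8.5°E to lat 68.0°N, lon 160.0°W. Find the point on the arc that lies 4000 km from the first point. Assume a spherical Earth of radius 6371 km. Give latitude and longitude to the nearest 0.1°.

The haversine formula gives a central angle δ ≈ 2.008 rad (115.0°) between the endpoints. The total great-circle distance is δ·R ≈ 2.008 × 6371 ≈ 12790 km, so the target fraction is f = 4000/12790 ≈ 0.313.
Interpolate at f ≈ 0.313 with slerp weights a = sin((1−f)δ)/sin δ ≈ 1.084, b = sin(fδ)/sin δ ≈ 0.648.
p = a·p₁ + b·p₂ ≈ (0.841, 0.077, 0.535); φ = arcsin(p_z) ≈ 32.34°, λ = atan2(p_y, p_x) ≈ 5.22°.

≈ lat 32.3°N, lon 5.2°E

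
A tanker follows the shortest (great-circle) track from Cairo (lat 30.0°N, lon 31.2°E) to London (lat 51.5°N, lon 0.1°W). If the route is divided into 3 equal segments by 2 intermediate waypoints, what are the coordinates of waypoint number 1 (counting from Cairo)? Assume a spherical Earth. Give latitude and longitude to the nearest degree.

Write both endpoints as unit vectors p₁, p₂ with components (cos φ cos λ, cos φ sin λ, sin φ).
The central angle between the endpoints is δ = arccos(p₁·p₂) ≈ 0.551 rad (31.6°).
Interpolate at f = 1/3 with slerp weights a = sin((1−f)δ)/sin δ ≈ 0.686, b = sin(fδ)/sin δ ≈ 0.349.
p = a·p₁ + b·p₂ ≈ (0.725, 0.307, 0.616); φ = arcsin(p_z) ≈ 38.02°, λ = atan2(p_y, p_x) ≈ 22.97°.

≈ lat 38°N, lon 23°E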